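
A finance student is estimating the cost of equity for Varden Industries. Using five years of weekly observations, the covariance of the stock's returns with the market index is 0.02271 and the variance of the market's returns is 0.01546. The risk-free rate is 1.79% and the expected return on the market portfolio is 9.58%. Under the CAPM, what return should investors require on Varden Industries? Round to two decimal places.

13.23%

β = Cov(R_i, R_m) / Var(R_m) = 0.02271 / 0.01546 = 1.4690
MRP = 9.58% − 1.79% = 7.79%
E(R) = R_f + β × MRP = 1.79% + 1.4690 × 7.79% = 13.23%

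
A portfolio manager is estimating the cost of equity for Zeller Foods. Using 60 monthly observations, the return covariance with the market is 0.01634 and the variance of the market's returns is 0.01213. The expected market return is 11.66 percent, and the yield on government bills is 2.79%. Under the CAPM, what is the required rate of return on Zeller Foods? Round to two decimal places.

14.74%

β = Cov(R_i, R_m) / Var(R_m) = 0.01634 / 0.01213 = 1.3471
MRP = 11.66% − 2.79% = 8.87%
E(R) = R_f + β × MRP = 2.79% + 1.3471 × 8.87% = 14.74%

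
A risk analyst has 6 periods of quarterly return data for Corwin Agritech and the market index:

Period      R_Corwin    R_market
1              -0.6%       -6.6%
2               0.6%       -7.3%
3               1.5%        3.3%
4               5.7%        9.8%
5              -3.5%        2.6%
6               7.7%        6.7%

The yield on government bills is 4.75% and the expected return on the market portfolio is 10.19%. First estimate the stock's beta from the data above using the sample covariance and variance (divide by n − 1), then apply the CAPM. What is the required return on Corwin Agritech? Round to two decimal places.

6.69%

Mean R_i = (-0.6 + 0.6 + 1.5 + 5.7 − 3.5 + 7.7) / 6 = 1.9000%
Mean R_m = (-6.6 − 7.3 + 3.3 + 9.8 + 2.6 + 6.7) / 6 = 1.4167%
Σ(R_i − R̄_i)(R_m − R̄_m) = 86.7300  ⇒  Cov = 86.7300 / 5 = 17.3460
Σ(R_m − R̄_m)² = 243.3883  ⇒  Var(R_m) = 243.3883 / 5 = 48.6777
β = Cov / Var(R_m) = 17.3460 / 48.6777 = 0.3563
MRP = 10.19% − 4.75% = 5.44%
E(R) = R_f + β × MRP = 4.75% + 0.3563 × 5.44% = 6.69%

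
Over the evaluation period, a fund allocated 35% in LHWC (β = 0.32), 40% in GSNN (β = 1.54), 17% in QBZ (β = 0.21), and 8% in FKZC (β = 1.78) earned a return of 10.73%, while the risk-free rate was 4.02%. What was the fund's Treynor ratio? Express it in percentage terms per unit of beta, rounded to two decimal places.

7.41%

β_P = 0.35×0.32 + 0.40×1.54 + 0.17×0.21 + 0.08×1.78 = 0.9061
Treynor = (R_P − R_f) / β_P = (10.73% − 4.02%) / 0.9061 = 6.71% / 0.9061 = 7.41%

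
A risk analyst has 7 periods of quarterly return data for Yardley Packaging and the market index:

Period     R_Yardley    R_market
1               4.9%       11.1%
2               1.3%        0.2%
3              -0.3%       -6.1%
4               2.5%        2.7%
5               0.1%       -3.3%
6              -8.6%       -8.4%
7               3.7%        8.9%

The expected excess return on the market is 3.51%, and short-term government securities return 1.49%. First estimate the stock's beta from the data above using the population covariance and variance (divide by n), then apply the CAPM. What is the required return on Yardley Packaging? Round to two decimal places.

3.28%

Mean R_i = (4.9 + 1.3 − 0.3 + 2.5 + 0.1 − 8.6 + 3.7) / 7 = 0.5143%
Mean R_m = (11.1 + 0.2 − 6.1 + 2.7 − 3.3 − 8.4 + 8.9) / 7 = 0.7286%
Σ(R_i − R̄_i)(R_m − R̄_m) = 165.4471  ⇒  Cov = 165.4471 / 7 = 23.6353
Σ(R_m − R̄_m)² = 324.6943  ⇒  Var(R_m) = 324.6943 / 7 = 46.3849
β = Cov / Var(R_m) = 23.6353 / 46.3849 = 0.5095
E(R) = R_f + β × MRP = 1.49% + 0.5095 × 3.51% = 3.28%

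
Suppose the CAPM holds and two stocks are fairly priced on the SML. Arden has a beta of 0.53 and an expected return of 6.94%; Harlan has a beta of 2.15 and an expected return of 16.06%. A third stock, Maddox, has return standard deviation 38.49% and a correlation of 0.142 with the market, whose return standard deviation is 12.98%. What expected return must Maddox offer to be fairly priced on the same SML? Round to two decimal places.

MRP = (16.06% − 6.94%) / (2.15 − 0.53) = 5.6296%
R_f = 6.94% − 0.53 × 5.6296% = 3.9563%
β_Maddox = ρ·σ_i/σ_m = 0.142 × 38.49 / 12.98 = 0.4211
E(R_Maddox) = R_f + β × MRP = 3.9563% + 0.4211 × 5.6296% = 6.33%

6.33%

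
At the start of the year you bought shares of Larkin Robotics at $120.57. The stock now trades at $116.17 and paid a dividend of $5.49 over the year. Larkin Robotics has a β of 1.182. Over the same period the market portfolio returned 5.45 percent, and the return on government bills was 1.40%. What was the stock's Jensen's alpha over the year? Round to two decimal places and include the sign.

Realised HPR = (P1 + D1 − P0) / P0 = (116.17 + 5.49 − 120.57) / 120.57 = 1.09 / 120.57 = 0.9040%
MRP = 5.45% − 1.40% = 4.05%
CAPM required = R_f + β·MRP = 1.40% + 1.182 × 4.05% = 6.18710%
α = realised − required = 0.9040% − 6.18710% = -5.28%

-5.28%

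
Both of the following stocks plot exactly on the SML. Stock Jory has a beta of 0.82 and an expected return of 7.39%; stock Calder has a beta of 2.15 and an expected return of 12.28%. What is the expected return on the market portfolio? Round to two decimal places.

Both satisfy E(R) = R_f + β·MRP, so the slope of the SML is
MRP = (12.28% − 7.39%) / (2.15 − 0.82) = 4.89% / 1.33 = 3.6767%
R_f = E(R_Jory) − β_Jory·MRP = 7.39% − 0.82 × 3.6767% = 4.3751%
E(R_m) = R_f + MRP = 4.3751% + 3.6767% = 8.05%

8.05%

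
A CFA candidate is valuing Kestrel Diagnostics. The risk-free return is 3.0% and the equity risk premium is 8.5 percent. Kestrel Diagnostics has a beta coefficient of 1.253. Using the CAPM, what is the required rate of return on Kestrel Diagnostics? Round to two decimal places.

13.65%

E(R) = R_f + β × MRP = 3.0% + 1.253 × 8.5% = 13.65%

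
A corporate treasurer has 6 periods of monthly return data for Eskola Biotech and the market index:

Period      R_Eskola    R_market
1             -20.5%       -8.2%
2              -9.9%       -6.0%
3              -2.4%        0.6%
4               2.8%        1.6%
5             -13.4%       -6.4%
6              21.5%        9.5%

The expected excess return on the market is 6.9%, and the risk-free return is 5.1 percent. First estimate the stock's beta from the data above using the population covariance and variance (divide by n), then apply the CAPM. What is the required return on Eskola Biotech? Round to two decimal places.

Mean R_i = (-20.5 − 9.9 − 2.4 + 2.8 − 13.4 + 21.5) / 6 = -3.6500%
Mean R_m = (-8.2 − 6.0 + 0.6 + 1.6 − 6.4 + 9.5) / 6 = -1.4833%
Σ(R_i − R̄_i)(R_m − R̄_m) = 488.0650  ⇒  Cov = 488.0650 / 6 = 81.3442
Σ(R_m − R̄_m)² = 224.1683  ⇒  Var(R_m) = 224.1683 / 6 = 37.3614
β = Cov / Var(R_m) = 81.3442 / 37.3614 = 2.1772
E(R) = R_f + β × MRP = 5.1% + 2.1772 × 6.9% = 20.12%

20.12%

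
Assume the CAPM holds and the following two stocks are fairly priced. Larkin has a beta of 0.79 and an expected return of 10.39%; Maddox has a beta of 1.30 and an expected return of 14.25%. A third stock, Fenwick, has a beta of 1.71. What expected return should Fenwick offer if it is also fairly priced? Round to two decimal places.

MRP (SML slope) = (14.25% − 10.39%) / (1.30 − 0.79) = 3.86% / 0.51 = 7.5686%
R_f (intercept) = 10.39% − 0.79 × 7.5686% = 4.4108%
E(R_Fenwick) = R_f + β × MRP = 4.4108% + 1.71 × 7.5686% = 17.35%

17.35%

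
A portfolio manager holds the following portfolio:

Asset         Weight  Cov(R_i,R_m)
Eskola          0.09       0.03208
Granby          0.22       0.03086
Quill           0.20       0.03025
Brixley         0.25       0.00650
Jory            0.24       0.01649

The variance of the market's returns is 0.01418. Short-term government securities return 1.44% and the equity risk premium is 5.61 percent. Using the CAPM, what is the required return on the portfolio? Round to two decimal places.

β_Eskola = 0.03208 / 0.01418 = 2.2623
β_Granby = 0.03086 / 0.01418 = 2.1763
β_Quill = 0.03025 / 0.01418 = 2.1333
β_Brixley = 0.00650 / 0.01418 = 0.4584
β_Jory = 0.01649 / 0.01418 = 1.1629
β_P = Σ w_i β_i = 0.09×2.2623 + 0.22×2.1763 + 0.20×2.1333 + 0.25×0.4584 + 0.24×1.1629 = 1.5027
E(R_P) = R_f + β_P × MRP = 1.44% + 1.5027 × 5.61% = 9.87%

9.87%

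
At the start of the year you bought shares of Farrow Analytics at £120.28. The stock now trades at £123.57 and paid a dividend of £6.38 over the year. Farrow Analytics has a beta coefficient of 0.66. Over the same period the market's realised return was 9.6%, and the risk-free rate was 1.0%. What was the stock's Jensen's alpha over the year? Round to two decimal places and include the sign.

Realised HPR = (P1 + D1 − P0) / P0 = (123.57 + 6.38 − 120.28) / 120.28 = 9.67 / 120.28 = 8.0396%
MRP = 9.6% − 1.0% = 8.60%
CAPM required = R_f + β·MRP = 1.0% + 0.66 × 8.6% = 6.6760%
α = realised − required = 8.0396% − 6.6760% = +1.36%

+1.36%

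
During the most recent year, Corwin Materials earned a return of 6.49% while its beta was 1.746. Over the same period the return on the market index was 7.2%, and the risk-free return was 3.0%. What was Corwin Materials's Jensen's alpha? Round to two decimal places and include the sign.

-3.84%

Market excess return = 7.2% − 3.0% = 4.20%
CAPM benchmark = R_f + β(R_m − R_f) = 3.0% + 1.746 × 4.2% = 10.3332%
α = actual − benchmark = 6.49% − 10.3332% = -3.84%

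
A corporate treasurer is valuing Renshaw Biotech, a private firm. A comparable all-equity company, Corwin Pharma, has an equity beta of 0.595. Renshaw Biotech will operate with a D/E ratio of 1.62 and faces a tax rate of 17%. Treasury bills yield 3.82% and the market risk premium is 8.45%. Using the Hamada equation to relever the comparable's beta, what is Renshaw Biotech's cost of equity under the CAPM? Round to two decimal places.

β_L = β_U × [1 + (1 − t)(D/E)] = 0.595 × [1 + (1 − 0.17) × 1.62]
    = 0.595 × [1 + 0.83 × 1.62] = 0.595 × 2.3446 = 1.3950
E(R) = R_f + β_L × MRP = 3.82% + 1.3950 × 8.45% = 15.61%

15.61%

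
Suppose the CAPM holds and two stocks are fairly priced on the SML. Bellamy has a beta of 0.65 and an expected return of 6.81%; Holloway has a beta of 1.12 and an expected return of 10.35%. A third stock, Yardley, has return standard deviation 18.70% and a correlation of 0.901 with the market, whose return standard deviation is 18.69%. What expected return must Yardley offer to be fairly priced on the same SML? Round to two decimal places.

MRP = (10.35% − 6.81%) / (1.12 − 0.65) = 7.5319%
R_f = 6.81% − 0.65 × 7.5319% = 1.9143%
β_Yardley = ρ·σ_i/σ_m = 0.901 × 18.70 / 18.69 = 0.9015
E(R_Yardley) = R_f + β × MRP = 1.9143% + 0.9015 × 7.5319% = 8.70%

8.70%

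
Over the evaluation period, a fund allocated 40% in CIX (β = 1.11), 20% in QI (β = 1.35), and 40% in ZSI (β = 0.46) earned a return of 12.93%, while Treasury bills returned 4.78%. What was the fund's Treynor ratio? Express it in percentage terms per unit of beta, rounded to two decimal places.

β_P = 0.40×1.11 + 0.20×1.35 + 0.40×0.46 = 0.8980
Treynor = (R_P − R_f) / β_P = (12.93% − 4.78%) / 0.8980 = 8.15% / 0.8980 = 9.08%

9.08%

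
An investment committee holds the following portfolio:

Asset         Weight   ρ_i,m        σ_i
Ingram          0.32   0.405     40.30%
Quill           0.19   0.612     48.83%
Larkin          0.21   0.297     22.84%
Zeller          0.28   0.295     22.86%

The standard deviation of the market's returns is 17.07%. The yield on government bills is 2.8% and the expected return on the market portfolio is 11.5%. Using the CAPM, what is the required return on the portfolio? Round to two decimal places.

10.04%

β_Ingram = 0.405 × 40.30% / 17.07% = 0.9562
β_Quill = 0.612 × 48.83% / 17.07% = 1.7507
β_Larkin = 0.297 × 22.84% / 17.07% = 0.3974
β_Zeller = 0.295 × 22.86% / 17.07% = 0.3951
β_P = Σ w_i β_i = 0.32×0.9562 + 0.19×1.7507 + 0.21×0.3974 + 0.28×0.3951 = 0.8327
MRP = 11.5% − 2.8% = 8.70%
E(R_P) = R_f + β_P × MRP = 2.8% + 0.8327 × 8.7% = 10.04%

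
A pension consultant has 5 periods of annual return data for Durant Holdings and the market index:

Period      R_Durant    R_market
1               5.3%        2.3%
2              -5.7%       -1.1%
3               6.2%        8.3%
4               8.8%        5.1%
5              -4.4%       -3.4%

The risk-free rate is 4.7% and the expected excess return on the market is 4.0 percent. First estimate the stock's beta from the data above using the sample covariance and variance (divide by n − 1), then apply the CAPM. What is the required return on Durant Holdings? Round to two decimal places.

9.57%

Mean R_i = (5.3 − 5.7 + 6.2 + 8.8 − 4.4) / 5 = 2.0400%
Mean R_m = (2.3 − 1.1 + 8.3 + 5.1 − 3.4) / 5 = 2.2400%
Σ(R_i − R̄_i)(R_m − R̄_m) = 106.9120  ⇒  Cov = 106.9120 / 4 = 26.7280
Σ(R_m − R̄_m)² = 87.8720  ⇒  Var(R_m) = 87.8720 / 4 = 21.9680
β = Cov / Var(R_m) = 26.7280 / 21.9680 = 1.2167
E(R) = R_f + β × MRP = 4.7% + 1.2167 × 4.0% = 9.57%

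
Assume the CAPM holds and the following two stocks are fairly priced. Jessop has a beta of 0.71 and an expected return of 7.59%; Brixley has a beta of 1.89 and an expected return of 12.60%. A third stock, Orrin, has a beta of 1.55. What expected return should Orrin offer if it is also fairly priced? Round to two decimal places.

MRP (SML slope) = (12.60% − 7.59%) / (1.89 − 0.71) = 5.01% / 1.18 = 4.2458%
R_f (intercept) = 7.59% − 0.71 × 4.2458% = 4.5755%
E(R_Orrin) = R_f + β × MRP = 4.5755% + 1.55 × 4.2458% = 11.16%

11.16%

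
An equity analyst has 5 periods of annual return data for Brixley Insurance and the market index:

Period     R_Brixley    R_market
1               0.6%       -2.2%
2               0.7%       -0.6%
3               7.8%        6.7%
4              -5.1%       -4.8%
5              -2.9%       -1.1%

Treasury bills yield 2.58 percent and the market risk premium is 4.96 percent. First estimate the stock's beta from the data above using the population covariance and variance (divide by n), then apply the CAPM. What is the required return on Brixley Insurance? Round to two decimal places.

7.88%

Mean R_i = (0.6 + 0.7 + 7.8 − 5.1 − 2.9) / 5 = 0.2200%
Mean R_m = (-2.2 − 0.6 + 6.7 − 4.8 − 1.1) / 5 = -0.4000%
Σ(R_i − R̄_i)(R_m − R̄_m) = 78.6300  ⇒  Cov = 78.6300 / 5 = 15.7260
Σ(R_m − R̄_m)² = 73.5400  ⇒  Var(R_m) = 73.5400 / 5 = 14.7080
β = Cov / Var(R_m) = 15.7260 / 14.7080 = 1.0692
E(R) = R_f + β × MRP = 2.58% + 1.0692 × 4.96% = 7.88%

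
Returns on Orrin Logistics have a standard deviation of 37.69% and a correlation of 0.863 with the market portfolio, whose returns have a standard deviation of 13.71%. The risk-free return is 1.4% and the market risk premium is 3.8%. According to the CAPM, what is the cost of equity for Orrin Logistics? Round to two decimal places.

10.42%

β = ρ × σ_i / σ_m = 0.863 × 37.69% / 13.71% = 2.3725
E(R) = 1.4% + 2.3725 × 3.8% = 10.42%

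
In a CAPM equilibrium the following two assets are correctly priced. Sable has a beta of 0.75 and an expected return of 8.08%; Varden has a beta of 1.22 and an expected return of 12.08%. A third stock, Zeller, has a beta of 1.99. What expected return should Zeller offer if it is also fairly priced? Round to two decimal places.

MRP (SML slope) = (12.08% − 8.08%) / (1.22 − 0.75) = 4.00% / 0.47 = 8.5106%
R_f (intercept) = 8.08% − 0.75 × 8.5106% = 1.6971%
E(R_Zeller) = R_f + β × MRP = 1.6971% + 1.99 × 8.5106% = 18.63%

18.63%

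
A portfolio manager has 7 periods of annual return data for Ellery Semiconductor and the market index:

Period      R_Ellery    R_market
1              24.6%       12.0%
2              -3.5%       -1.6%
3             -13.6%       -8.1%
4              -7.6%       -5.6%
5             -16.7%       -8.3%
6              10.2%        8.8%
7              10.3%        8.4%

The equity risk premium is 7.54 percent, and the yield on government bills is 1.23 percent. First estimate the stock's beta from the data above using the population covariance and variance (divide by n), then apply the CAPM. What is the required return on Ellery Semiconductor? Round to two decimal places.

13.89%

Mean R_i = (24.6 − 3.5 − 13.6 − 7.6 − 16.7 + 10.2 + 10.3) / 7 = 0.5286%
Mean R_m = (12.0 − 1.6 − 8.1 − 5.6 − 8.3 + 8.8 + 8.4) / 7 = 0.8000%
Σ(R_i − R̄_i)(R_m − R̄_m) = 765.4500  ⇒  Cov = 765.4500 / 7 = 109.3500
Σ(R_m − R̄_m)² = 455.9400  ⇒  Var(R_m) = 455.9400 / 7 = 65.1343
β = Cov / Var(R_m) = 109.3500 / 65.1343 = 1.6788
E(R) = R_f + β × MRP = 1.23% + 1.6788 × 7.54% = 13.89%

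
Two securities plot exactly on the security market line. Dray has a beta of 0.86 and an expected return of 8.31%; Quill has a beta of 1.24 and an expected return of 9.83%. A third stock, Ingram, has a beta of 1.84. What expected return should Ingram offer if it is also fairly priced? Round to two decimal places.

MRP (SML slope) = (9.83% − 8.31%) / (1.24 − 0.86) = 1.52% / 0.38 = 4.0000%
R_f (intercept) = 8.31% − 0.86 × 4.0000% = 4.8700%
E(R_Ingram) = R_f + β × MRP = 4.8700% + 1.84 × 4.0000% = 12.23%

12.23%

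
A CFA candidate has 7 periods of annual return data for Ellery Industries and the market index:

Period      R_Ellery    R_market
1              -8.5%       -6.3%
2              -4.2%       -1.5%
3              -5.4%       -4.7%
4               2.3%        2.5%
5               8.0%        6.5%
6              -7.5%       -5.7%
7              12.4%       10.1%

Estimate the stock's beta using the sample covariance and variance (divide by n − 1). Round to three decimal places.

Mean R_i = (-8.5 − 4.2 − 5.4 + 2.3 + 8.0 − 7.5 + 12.4) / 7 = -0.4143%
Mean R_m = (-6.3 − 1.5 − 4.7 + 2.5 + 6.5 − 5.7 + 10.1) / 7 = 0.1286%
Σ(R_i − R̄_i)(R_m − R̄_m) = 311.3429  ⇒  Cov = 311.3429 / 6 = 51.8905
Σ(R_m − R̄_m)² = 246.9143  ⇒  Var(R_m) = 246.9143 / 6 = 41.1524
β = Cov / Var(R_m) = 51.8905 / 41.1524 = 1.2609

1.261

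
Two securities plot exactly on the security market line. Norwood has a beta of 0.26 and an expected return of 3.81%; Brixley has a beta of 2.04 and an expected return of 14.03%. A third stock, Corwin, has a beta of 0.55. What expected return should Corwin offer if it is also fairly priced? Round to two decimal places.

5.48%

MRP (SML slope) = (14.03% − 3.81%) / (2.04 − 0.26) = 10.22% / 1.78 = 5.7416%
R_f (intercept) = 3.81% − 0.26 × 5.7416% = 2.3172%
E(R_Corwin) = R_f + β × MRP = 2.3172% + 0.55 × 5.7416% = 5.48%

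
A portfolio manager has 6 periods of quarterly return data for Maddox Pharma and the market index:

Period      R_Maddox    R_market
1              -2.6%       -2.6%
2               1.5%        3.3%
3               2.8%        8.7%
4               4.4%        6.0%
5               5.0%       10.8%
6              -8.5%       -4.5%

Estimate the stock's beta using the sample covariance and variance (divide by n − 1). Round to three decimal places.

0.774

Mean R_i = (-2.6 + 1.5 + 2.8 + 4.4 + 5.0 − 8.5) / 6 = 0.4333%
Mean R_m = (-2.6 + 3.3 + 8.7 + 6.0 + 10.8 − 4.5) / 6 = 3.6167%
Σ(R_i − R̄_i)(R_m − R̄_m) = 145.3167  ⇒  Cov = 145.3167 / 5 = 29.0633
Σ(R_m − R̄_m)² = 187.7483  ⇒  Var(R_m) = 187.7483 / 5 = 37.5497
β = Cov / Var(R_m) = 29.0633 / 37.5497 = 0.7740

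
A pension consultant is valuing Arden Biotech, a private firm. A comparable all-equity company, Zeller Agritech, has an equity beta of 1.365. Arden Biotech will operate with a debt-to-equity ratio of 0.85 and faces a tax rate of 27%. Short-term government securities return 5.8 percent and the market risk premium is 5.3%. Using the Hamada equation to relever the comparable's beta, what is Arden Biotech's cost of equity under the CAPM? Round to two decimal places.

β_L = β_U × [1 + (1 − t)(D/E)] = 1.365 × [1 + (1 − 0.27) × 0.85]
    = 1.365 × [1 + 0.73 × 0.85] = 1.365 × 1.6205 = 2.2120
E(R) = R_f + β_L × MRP = 5.8% + 2.2120 × 5.3% = 17.52%

17.52%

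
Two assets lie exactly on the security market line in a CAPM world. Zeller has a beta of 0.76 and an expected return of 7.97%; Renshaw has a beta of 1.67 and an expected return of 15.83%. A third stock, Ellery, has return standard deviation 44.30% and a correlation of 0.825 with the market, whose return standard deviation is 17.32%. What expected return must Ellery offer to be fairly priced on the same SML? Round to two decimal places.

MRP = (15.83% − 7.97%) / (1.67 − 0.76) = 8.6374%
R_f = 7.97% − 0.76 × 8.6374% = 1.4056%
β_Ellery = ρ·σ_i/σ_m = 0.825 × 44.30 / 17.32 = 2.1101
E(R_Ellery) = R_f + β × MRP = 1.4056% + 2.1101 × 8.6374% = 19.63%

19.63%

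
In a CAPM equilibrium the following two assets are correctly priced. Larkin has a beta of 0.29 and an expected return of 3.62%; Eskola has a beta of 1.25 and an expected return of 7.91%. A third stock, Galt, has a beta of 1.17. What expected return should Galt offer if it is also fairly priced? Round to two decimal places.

7.55%

MRP (SML slope) = (7.91% − 3.62%) / (1.25 − 0.29) = 4.29% / 0.96 = 4.4688%
R_f (intercept) = 3.62% − 0.29 × 4.4688% = 2.3240%
E(R_Galt) = R_f + β × MRP = 2.3240% + 1.17 × 4.4688% = 7.55%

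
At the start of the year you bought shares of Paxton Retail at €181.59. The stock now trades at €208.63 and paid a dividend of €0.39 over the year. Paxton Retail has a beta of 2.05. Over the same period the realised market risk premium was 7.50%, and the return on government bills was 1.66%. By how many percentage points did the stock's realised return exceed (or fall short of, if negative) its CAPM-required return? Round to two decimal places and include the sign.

-1.93%

Realised HPR = (P1 + D1 − P0) / P0 = (208.63 + 0.39 − 181.59) / 181.59 = 27.43 / 181.59 = 15.1055%
CAPM required = R_f + β·MRP = 1.66% + 2.05 × 7.50% = 17.0350%
α = realised − required = 15.1055% − 17.0350% = -1.93%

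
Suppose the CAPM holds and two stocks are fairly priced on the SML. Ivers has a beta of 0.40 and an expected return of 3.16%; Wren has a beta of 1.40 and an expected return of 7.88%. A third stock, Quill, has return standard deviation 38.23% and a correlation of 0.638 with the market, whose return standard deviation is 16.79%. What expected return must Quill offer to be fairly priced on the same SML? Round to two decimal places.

MRP = (7.88% − 3.16%) / (1.40 − 0.40) = 4.7200%
R_f = 3.16% − 0.40 × 4.7200% = 1.2720%
β_Quill = ρ·σ_i/σ_m = 0.638 × 38.23 / 16.79 = 1.4527
E(R_Quill) = R_f + β × MRP = 1.2720% + 1.4527 × 4.7200% = 8.13%

8.13%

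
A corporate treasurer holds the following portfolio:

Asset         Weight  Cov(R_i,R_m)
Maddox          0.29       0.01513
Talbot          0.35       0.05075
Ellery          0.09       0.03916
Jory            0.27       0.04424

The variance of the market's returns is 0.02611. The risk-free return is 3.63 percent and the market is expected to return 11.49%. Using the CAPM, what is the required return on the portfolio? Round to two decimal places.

14.95%

β_Maddox = 0.01513 / 0.02611 = 0.5795
β_Talbot = 0.05075 / 0.02611 = 1.9437
β_Ellery = 0.03916 / 0.02611 = 1.4998
β_Jory = 0.04424 / 0.02611 = 1.6944
β_P = Σ w_i β_i = 0.29×0.5795 + 0.35×1.9437 + 0.09×1.4998 + 0.27×1.6944 = 1.4408
MRP = 11.49% − 3.63% = 7.86%
E(R_P) = R_f + β_P × MRP = 3.63% + 1.4408 × 7.86% = 14.95%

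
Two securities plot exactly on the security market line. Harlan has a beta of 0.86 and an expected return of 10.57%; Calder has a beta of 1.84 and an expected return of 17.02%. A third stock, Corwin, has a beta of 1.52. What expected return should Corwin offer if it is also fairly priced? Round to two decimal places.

14.91%

MRP (SML slope) = (17.02% − 10.57%) / (1.84 − 0.86) = 6.45% / 0.98 = 6.5816%
R_f (intercept) = 10.57% − 0.86 × 6.5816% = 4.9098%
E(R_Corwin) = R_f + β × MRP = 4.9098% + 1.52 × 6.5816% = 14.91%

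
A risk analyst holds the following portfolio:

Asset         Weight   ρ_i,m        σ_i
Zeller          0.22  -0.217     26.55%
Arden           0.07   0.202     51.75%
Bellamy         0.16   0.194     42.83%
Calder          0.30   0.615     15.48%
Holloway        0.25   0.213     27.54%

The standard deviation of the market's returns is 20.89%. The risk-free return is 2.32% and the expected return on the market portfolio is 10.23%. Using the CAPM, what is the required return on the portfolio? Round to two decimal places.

β_Zeller = -0.217 × 26.55% / 20.89% = -0.2758
β_Arden = 0.202 × 51.75% / 20.89% = 0.5004
β_Bellamy = 0.194 × 42.83% / 20.89% = 0.3978
β_Calder = 0.615 × 15.48% / 20.89% = 0.4557
β_Holloway = 0.213 × 27.54% / 20.89% = 0.2808
β_P = Σ w_i β_i = 0.22×-0.2758 + 0.07×0.5004 + 0.16×0.3978 + 0.30×0.4557 + 0.25×0.2808 = 0.2449
MRP = 10.23% − 2.32% = 7.91%
E(R_P) = R_f + β_P × MRP = 2.32% + 0.2449 × 7.91% = 4.26%

4.26%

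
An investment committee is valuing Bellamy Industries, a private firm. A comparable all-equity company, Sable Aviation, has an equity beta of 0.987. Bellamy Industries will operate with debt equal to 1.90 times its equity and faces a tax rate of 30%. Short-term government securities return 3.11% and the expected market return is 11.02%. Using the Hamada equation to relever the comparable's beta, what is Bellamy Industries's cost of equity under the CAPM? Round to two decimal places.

21.30%

β_L = β_U × [1 + (1 − t)(D/E)] = 0.987 × [1 + (1 − 0.30) × 1.90]
    = 0.987 × [1 + 0.70 × 1.90] = 0.987 × 2.3300 = 2.2997
MRP = 11.02% − 3.11% = 7.91%
E(R) = R_f + β_L × MRP = 3.11% + 2.2997 × 7.91% = 21.30%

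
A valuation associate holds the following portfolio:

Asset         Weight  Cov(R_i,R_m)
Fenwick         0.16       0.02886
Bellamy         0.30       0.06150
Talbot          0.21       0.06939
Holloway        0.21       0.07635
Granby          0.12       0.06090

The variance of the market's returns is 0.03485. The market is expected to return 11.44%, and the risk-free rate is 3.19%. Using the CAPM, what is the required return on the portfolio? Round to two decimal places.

β_Fenwick = 0.02886 / 0.03485 = 0.8281
β_Bellamy = 0.06150 / 0.03485 = 1.7647
β_Talbot = 0.06939 / 0.03485 = 1.9911
β_Holloway = 0.07635 / 0.03485 = 2.1908
β_Granby = 0.06090 / 0.03485 = 1.7475
β_P = Σ w_i β_i = 0.16×0.8281 + 0.30×1.7647 + 0.21×1.9911 + 0.21×2.1908 + 0.12×1.7475 = 1.7498
MRP = 11.44% − 3.19% = 8.25%
E(R_P) = R_f + β_P × MRP = 3.19% + 1.7498 × 8.25% = 17.63%

17.63%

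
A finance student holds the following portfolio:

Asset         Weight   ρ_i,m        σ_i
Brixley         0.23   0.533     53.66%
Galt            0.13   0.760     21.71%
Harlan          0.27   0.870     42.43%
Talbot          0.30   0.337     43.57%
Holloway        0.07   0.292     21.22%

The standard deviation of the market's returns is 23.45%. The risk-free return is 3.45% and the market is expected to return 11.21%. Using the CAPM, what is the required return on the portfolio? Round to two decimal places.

11.24%

β_Brixley = 0.533 × 53.66% / 23.45% = 1.2196
β_Galt = 0.760 × 21.71% / 23.45% = 0.7036
β_Harlan = 0.870 × 42.43% / 23.45% = 1.5742
β_Talbot = 0.337 × 43.57% / 23.45% = 0.6261
β_Holloway = 0.292 × 21.22% / 23.45% = 0.2642
β_P = Σ w_i β_i = 0.23×1.2196 + 0.13×0.7036 + 0.27×1.5742 + 0.30×0.6261 + 0.07×0.2642 = 1.0033
MRP = 11.21% − 3.45% = 7.76%
E(R_P) = R_f + β_P × MRP = 3.45% + 1.0033 × 7.76% = 11.24%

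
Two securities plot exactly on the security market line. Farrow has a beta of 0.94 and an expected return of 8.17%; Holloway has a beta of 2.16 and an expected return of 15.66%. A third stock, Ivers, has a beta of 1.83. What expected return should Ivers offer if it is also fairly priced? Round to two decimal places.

MRP (SML slope) = (15.66% − 8.17%) / (2.16 − 0.94) = 7.49% / 1.22 = 6.1393%
R_f (intercept) = 8.17% − 0.94 × 6.1393% = 2.3991%
E(R_Ivers) = R_f + β × MRP = 2.3991% + 1.83 × 6.1393% = 13.63%

13.63%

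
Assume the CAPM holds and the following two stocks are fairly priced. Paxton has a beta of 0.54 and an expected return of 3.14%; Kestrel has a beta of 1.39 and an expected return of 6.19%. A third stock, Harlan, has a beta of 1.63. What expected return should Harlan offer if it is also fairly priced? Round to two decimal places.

MRP (SML slope) = (6.19% − 3.14%) / (1.39 − 0.54) = 3.05% / 0.85 = 3.5882%
R_f (intercept) = 3.14% − 0.54 × 3.5882% = 1.2024%
E(R_Harlan) = R_f + β × MRP = 1.2024% + 1.63 × 3.5882% = 7.05%

7.05%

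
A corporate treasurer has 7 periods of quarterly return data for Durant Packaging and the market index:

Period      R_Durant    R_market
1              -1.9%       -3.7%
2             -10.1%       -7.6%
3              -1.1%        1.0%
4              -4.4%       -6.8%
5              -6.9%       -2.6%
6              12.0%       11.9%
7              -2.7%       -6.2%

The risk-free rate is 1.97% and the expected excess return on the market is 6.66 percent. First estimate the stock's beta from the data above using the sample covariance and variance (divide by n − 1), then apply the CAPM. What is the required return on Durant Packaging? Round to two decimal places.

8.21%

Mean R_i = (-1.9 − 10.1 − 1.1 − 4.4 − 6.9 + 12.0 − 2.7) / 7 = -2.1571%
Mean R_m = (-3.7 − 7.6 + 1.0 − 6.8 − 2.6 + 11.9 − 6.2) / 7 = -2.0000%
Σ(R_i − R̄_i)(R_m − R̄_m) = 259.8900  ⇒  Cov = 259.8900 / 6 = 43.3150
Σ(R_m − R̄_m)² = 277.5000  ⇒  Var(R_m) = 277.5000 / 6 = 46.2500
β = Cov / Var(R_m) = 43.3150 / 46.2500 = 0.9365
E(R) = R_f + β × MRP = 1.97% + 0.9365 × 6.66% = 8.21%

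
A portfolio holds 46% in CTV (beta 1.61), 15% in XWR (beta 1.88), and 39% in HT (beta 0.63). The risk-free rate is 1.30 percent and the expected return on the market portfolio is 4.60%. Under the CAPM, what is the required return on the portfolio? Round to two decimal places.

5.49%

β_P = Σ w_i β_i = 0.46×1.61 + 0.15×1.88 + 0.39×0.63 = 1.2683
MRP = 4.60% − 1.30% = 3.30%
E(R_P) = R_f + β_P × MRP = 1.30% + 1.2683 × 3.30% = 5.49%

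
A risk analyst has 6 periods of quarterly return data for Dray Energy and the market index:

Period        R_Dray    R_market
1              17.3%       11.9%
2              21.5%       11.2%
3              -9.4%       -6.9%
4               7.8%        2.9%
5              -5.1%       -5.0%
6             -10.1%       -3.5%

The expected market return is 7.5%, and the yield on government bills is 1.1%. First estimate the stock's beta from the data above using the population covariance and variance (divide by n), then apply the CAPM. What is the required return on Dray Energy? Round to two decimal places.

11.52%

Mean R_i = (17.3 + 21.5 − 9.4 + 7.8 − 5.1 − 10.1) / 6 = 3.6667%
Mean R_m = (11.9 + 11.2 − 6.9 + 2.9 − 5.0 − 3.5) / 6 = 1.7667%
Σ(R_i − R̄_i)(R_m − R̄_m) = 556.1333  ⇒  Cov = 556.1333 / 6 = 92.6889
Σ(R_m − R̄_m)² = 341.5933  ⇒  Var(R_m) = 341.5933 / 6 = 56.9322
β = Cov / Var(R_m) = 92.6889 / 56.9322 = 1.6281
MRP = 7.5% − 1.1% = 6.40%
E(R) = R_f + β × MRP = 1.1% + 1.6281 × 6.4% = 11.52%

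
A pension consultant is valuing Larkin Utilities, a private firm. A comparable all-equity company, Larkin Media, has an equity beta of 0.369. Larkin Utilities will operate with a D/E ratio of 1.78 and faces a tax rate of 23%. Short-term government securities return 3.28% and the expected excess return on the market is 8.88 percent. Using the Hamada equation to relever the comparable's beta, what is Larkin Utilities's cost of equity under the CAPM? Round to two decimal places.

β_L = β_U × [1 + (1 − t)(D/E)] = 0.369 × [1 + (1 − 0.23) × 1.78]
    = 0.369 × [1 + 0.77 × 1.78] = 0.369 × 2.3706 = 0.8748
E(R) = R_f + β_L × MRP = 3.28% + 0.8748 × 8.88% = 11.05%

11.05%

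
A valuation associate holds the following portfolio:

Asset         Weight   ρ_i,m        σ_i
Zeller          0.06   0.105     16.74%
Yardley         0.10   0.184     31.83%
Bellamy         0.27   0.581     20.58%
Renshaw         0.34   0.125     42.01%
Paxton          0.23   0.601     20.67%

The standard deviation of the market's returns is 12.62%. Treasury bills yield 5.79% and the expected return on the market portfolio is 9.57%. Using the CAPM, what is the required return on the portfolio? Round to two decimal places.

β_Zeller = 0.105 × 16.74% / 12.62% = 0.1393
β_Yardley = 0.184 × 31.83% / 12.62% = 0.4641
β_Bellamy = 0.581 × 20.58% / 12.62% = 0.9475
β_Renshaw = 0.125 × 42.01% / 12.62% = 0.4161
β_Paxton = 0.601 × 20.67% / 12.62% = 0.9844
β_P = Σ w_i β_i = 0.06×0.1393 + 0.10×0.4641 + 0.27×0.9475 + 0.34×0.4161 + 0.23×0.9844 = 0.6785
MRP = 9.57% − 5.79% = 3.78%
E(R_P) = R_f + β_P × MRP = 5.79% + 0.6785 × 3.78% = 8.35%

8.35%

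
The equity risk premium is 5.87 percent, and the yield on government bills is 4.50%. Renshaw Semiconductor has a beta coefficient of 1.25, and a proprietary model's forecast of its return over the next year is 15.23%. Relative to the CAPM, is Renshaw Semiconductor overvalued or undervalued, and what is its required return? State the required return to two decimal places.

Required return = R_f + β·MRP = 4.50% + 1.25 × 5.87% = 11.84%
Forecast 15.23% > required 11.84% → the stock plots above the SML → undervalued.

Undervalued; required return 11.84%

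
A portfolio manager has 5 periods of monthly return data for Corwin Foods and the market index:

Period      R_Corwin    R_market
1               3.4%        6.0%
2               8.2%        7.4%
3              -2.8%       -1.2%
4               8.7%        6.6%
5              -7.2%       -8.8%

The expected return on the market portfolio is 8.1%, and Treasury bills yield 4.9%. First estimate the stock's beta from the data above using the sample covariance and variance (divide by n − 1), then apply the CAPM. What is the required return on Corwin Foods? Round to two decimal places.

Mean R_i = (3.4 + 8.2 − 2.8 + 8.7 − 7.2) / 5 = 2.0600%
Mean R_m = (6.0 + 7.4 − 1.2 + 6.6 − 8.8) / 5 = 2.0000%
Σ(R_i − R̄_i)(R_m − R̄_m) = 184.6200  ⇒  Cov = 184.6200 / 4 = 46.1550
Σ(R_m − R̄_m)² = 193.2000  ⇒  Var(R_m) = 193.2000 / 4 = 48.3000
β = Cov / Var(R_m) = 46.1550 / 48.3000 = 0.9556
MRP = 8.1% − 4.9% = 3.20%
E(R) = R_f + β × MRP = 4.9% + 0.9556 × 3.2% = 7.96%

7.96%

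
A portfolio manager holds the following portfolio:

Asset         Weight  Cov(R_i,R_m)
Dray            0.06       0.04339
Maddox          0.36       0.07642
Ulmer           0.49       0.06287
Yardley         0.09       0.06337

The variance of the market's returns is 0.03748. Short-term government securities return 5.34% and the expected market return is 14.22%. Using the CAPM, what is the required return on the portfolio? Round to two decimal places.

β_Dray = 0.04339 / 0.03748 = 1.1577
β_Maddox = 0.07642 / 0.03748 = 2.0390
β_Ulmer = 0.06287 / 0.03748 = 1.6774
β_Yardley = 0.06337 / 0.03748 = 1.6908
β_P = Σ w_i β_i = 0.06×1.1577 + 0.36×2.0390 + 0.49×1.6774 + 0.09×1.6908 = 1.7776
MRP = 14.22% − 5.34% = 8.88%
E(R_P) = R_f + β_P × MRP = 5.34% + 1.7776 × 8.88% = 21.13%

21.13%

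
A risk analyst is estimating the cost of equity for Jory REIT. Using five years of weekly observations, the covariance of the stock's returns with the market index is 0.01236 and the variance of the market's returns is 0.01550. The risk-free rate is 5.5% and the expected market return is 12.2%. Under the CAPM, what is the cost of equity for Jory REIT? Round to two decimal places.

β = Cov(R_i, R_m) / Var(R_m) = 0.01236 / 0.01550 = 0.7974
MRP = 12.2% − 5.5% = 6.70%
E(R) = R_f + β × MRP = 5.5% + 0.7974 × 6.7% = 10.84%

10.84%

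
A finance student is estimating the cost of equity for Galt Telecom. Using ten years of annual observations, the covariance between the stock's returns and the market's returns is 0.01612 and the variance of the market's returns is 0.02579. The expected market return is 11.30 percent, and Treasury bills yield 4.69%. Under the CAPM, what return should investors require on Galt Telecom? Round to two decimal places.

8.82%

β = Cov(R_i, R_m) / Var(R_m) = 0.01612 / 0.02579 = 0.6250
MRP = 11.30% − 4.69% = 6.61%
E(R) = R_f + β × MRP = 4.69% + 0.6250 × 6.61% = 8.82%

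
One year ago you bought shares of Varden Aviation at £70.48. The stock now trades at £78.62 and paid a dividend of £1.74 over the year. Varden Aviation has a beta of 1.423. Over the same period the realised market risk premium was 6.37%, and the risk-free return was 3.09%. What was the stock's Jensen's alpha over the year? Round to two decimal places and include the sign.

+1.86%

Realised HPR = (P1 + D1 − P0) / P0 = (78.62 + 1.74 − 70.48) / 70.48 = 9.88 / 70.48 = 14.0182%
CAPM required = R_f + β·MRP = 3.09% + 1.423 × 6.37% = 12.15451%
α = realised − required = 14.0182% − 12.15451% = +1.86%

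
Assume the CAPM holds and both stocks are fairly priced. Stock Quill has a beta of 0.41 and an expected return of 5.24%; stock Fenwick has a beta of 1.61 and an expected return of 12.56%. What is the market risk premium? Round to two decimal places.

6.10%

Both satisfy E(R) = R_f + β·MRP, so the slope of the SML is
MRP = (12.56% − 5.24%) / (1.61 − 0.41) = 7.32% / 1.20 = 6.1000%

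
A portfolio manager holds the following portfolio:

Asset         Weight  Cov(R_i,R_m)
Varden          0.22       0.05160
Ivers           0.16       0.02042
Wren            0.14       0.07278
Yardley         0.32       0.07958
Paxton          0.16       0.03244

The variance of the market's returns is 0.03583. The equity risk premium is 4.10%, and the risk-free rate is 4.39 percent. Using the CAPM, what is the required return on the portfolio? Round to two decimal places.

β_Varden = 0.05160 / 0.03583 = 1.4401
β_Ivers = 0.02042 / 0.03583 = 0.5699
β_Wren = 0.07278 / 0.03583 = 2.0313
β_Yardley = 0.07958 / 0.03583 = 2.2210
β_Paxton = 0.03244 / 0.03583 = 0.9054
β_P = Σ w_i β_i = 0.22×1.4401 + 0.16×0.5699 + 0.14×2.0313 + 0.32×2.2210 + 0.16×0.9054 = 1.5480
E(R_P) = R_f + β_P × MRP = 4.39% + 1.5480 × 4.10% = 10.74%

10.74%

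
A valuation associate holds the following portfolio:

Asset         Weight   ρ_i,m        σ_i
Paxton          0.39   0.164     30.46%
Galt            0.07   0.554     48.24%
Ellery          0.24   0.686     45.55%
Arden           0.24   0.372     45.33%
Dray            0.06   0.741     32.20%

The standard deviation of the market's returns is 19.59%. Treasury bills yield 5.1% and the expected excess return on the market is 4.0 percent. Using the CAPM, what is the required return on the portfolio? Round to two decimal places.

β_Paxton = 0.164 × 30.46% / 19.59% = 0.2550
β_Galt = 0.554 × 48.24% / 19.59% = 1.3642
β_Ellery = 0.686 × 45.55% / 19.59% = 1.5951
β_Arden = 0.372 × 45.33% / 19.59% = 0.8608
β_Dray = 0.741 × 32.20% / 19.59% = 1.2180
β_P = Σ w_i β_i = 0.39×0.2550 + 0.07×1.3642 + 0.24×1.5951 + 0.24×0.8608 + 0.06×1.2180 = 0.8574
E(R_P) = R_f + β_P × MRP = 5.1% + 0.8574 × 4.0% = 8.53%

8.53%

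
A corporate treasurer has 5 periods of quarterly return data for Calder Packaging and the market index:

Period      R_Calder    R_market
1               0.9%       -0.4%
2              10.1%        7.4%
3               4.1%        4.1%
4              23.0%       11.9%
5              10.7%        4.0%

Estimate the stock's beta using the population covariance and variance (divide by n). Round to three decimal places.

1.726

Mean R_i = (0.9 + 10.1 + 4.1 + 23.0 + 10.7) / 5 = 9.7600%
Mean R_m = (-0.4 + 7.4 + 4.1 + 11.9 + 4.0) / 5 = 5.4000%
Σ(R_i − R̄_i)(R_m − R̄_m) = 144.1700  ⇒  Cov = 144.1700 / 5 = 28.8340
Σ(R_m − R̄_m)² = 83.5400  ⇒  Var(R_m) = 83.5400 / 5 = 16.7080
β = Cov / Var(R_m) = 28.8340 / 16.7080 = 1.7258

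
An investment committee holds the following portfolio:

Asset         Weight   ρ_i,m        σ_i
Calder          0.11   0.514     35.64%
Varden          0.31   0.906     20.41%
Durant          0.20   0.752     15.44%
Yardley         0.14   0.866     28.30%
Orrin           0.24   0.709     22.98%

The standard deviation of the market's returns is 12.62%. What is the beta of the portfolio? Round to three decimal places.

1.380

β_Calder = 0.514 × 35.64% / 12.62% = 1.4516
β_Varden = 0.906 × 20.41% / 12.62% = 1.4653
β_Durant = 0.752 × 15.44% / 12.62% = 0.9200
β_Yardley = 0.866 × 28.30% / 12.62% = 1.9420
β_Orrin = 0.709 × 22.98% / 12.62% = 1.2910
β_P = Σ w_i β_i = 0.11×1.4516 + 0.31×1.4653 + 0.20×0.9200 + 0.14×1.9420 + 0.24×1.2910 = 1.3796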